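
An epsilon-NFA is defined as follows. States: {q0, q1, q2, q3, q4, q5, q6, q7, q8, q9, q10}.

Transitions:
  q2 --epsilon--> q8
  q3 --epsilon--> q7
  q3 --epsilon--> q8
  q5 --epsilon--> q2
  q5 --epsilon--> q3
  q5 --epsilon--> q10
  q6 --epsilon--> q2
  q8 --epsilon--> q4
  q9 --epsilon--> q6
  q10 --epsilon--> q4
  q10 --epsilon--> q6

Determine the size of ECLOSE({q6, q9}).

Start with {q6, q9}.
From q6 via epsilon: add q2.
From q2 via epsilon: add q8.
From q8 via epsilon: add q4.
epsilon-closure = {q2, q4, q6, q8, q9}, which has 5 states.

5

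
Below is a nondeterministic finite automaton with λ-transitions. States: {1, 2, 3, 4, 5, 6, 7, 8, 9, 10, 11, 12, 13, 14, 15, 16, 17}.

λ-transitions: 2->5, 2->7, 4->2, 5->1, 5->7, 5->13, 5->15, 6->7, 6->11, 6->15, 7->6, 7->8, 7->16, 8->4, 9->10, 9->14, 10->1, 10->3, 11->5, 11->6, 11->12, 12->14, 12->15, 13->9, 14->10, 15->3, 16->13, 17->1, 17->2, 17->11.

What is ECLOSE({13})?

{1, 3, 9, 10, 13, 14}

Start with {13}.
From 13 via λ: add 9.
From 9 via λ: add 10, 14.
From 10 via λ: add 1, 3.
No new states can be added; the closed set is {1, 3, 9, 10, 13, 14}.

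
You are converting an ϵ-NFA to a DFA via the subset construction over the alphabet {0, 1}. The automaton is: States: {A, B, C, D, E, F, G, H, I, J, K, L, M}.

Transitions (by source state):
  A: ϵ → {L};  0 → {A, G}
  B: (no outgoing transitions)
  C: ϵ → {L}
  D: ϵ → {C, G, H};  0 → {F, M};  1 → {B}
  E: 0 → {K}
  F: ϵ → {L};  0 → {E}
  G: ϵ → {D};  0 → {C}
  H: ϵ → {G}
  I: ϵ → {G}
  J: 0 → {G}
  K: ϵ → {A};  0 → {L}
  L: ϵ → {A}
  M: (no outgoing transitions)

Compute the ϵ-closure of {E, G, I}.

Start with {E, G, I}.
From G via ϵ: add D.
From D via ϵ: add C, H.
From C via ϵ: add L.
From L via ϵ: add A.
No new states can be added; the closed set is {A, C, D, E, G, H, I, L}.

{A, C, D, E, G, H, I, L}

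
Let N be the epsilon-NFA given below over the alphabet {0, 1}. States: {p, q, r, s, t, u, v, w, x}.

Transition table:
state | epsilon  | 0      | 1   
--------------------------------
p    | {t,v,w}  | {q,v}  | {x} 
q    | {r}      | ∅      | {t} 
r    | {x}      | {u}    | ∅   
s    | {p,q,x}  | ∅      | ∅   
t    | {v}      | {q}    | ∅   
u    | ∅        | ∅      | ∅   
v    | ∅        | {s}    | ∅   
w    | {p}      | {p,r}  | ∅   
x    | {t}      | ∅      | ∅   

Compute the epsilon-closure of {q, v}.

{q, r, t, v, x}

Start with {q, v}.
From q via epsilon: add r.
From r via epsilon: add x.
From x via epsilon: add t.
No new states can be added; the closed set is {q, r, t, v, x}.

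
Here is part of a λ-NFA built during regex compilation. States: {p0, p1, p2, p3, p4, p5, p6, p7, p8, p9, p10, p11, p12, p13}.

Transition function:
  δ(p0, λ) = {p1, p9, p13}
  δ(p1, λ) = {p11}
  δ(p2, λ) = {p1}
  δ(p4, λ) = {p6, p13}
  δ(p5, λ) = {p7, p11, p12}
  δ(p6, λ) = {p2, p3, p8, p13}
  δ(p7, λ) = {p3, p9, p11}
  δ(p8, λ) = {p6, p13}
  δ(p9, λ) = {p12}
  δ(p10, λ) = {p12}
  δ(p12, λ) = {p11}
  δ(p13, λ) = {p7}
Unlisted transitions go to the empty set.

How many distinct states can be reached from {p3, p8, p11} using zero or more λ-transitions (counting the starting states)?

10

Start with {p3, p8, p11}.
From p8 via λ: add p6, p13.
From p6 via λ: add p2.
From p13 via λ: add p7.
From p2 via λ: add p1.
From p7 via λ: add p9.
From p9 via λ: add p12.
λ-closure = {p1, p2, p3, p6, p7, p8, p9, p11, p12, p13}, which has 10 states.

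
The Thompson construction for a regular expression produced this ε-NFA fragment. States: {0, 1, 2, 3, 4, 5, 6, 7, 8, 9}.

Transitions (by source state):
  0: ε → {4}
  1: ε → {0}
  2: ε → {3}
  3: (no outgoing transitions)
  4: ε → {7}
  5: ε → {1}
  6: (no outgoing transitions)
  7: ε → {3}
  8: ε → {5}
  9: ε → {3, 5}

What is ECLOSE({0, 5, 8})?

Start with {0, 5, 8}.
From 0 via ε: add 4.
From 5 via ε: add 1.
From 4 via ε: add 7.
From 7 via ε: add 3.
No new states can be added; the closed set is {0, 1, 3, 4, 5, 7, 8}.

{0, 1, 3, 4, 5, 7, 8}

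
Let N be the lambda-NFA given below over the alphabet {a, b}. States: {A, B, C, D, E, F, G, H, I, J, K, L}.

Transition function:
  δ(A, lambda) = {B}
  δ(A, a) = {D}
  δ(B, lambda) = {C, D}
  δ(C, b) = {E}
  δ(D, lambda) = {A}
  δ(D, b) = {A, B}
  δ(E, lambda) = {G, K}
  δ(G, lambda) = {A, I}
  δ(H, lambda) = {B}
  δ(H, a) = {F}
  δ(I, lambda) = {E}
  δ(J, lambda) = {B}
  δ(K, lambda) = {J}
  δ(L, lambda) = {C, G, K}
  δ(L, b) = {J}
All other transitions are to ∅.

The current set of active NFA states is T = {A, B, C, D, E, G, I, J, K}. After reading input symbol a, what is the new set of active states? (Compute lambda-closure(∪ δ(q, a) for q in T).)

{A, B, C, D}

A on a → {D}.
No a-transition from B, C, D, E, G, I, J, K.
Union after reading a: {D}.
Now take the lambda-closure:
From D via lambda: add A.
From A via lambda: add B.
From B via lambda: add C.
No new states can be added; the closed set is {A, B, C, D}.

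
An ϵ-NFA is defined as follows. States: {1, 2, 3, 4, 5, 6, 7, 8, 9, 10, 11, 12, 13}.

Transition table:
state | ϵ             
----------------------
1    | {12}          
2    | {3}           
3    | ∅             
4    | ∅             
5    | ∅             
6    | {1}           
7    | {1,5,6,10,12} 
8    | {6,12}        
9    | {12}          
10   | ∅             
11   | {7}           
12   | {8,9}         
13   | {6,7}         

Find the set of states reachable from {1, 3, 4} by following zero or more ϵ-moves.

{1, 3, 4, 6, 8, 9, 12}

Start with {1, 3, 4}.
From 1 via ϵ: add 12.
From 12 via ϵ: add 8, 9.
From 8 via ϵ: add 6.
No new states can be added; the closed set is {1, 3, 4, 6, 8, 9, 12}.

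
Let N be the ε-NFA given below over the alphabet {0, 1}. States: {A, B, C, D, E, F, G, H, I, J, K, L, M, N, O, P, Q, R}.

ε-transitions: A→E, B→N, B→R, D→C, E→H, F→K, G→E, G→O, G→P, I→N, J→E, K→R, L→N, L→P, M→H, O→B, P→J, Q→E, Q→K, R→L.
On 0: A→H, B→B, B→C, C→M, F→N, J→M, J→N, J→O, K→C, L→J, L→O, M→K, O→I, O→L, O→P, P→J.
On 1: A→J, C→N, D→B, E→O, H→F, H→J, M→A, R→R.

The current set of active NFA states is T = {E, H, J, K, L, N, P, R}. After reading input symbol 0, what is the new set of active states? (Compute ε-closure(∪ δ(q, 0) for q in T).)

J on 0 → {M, N, O}.
K on 0 → {C}.
L on 0 → {J, O}.
P on 0 → {J}.
No 0-transition from E, H, N, R.
Union after reading 0: {C, J, M, N, O}.
Now take the ε-closure:
From J via ε: add E.
From M via ε: add H.
From O via ε: add B.
From B via ε: add R.
From R via ε: add L.
From L via ε: add P.
No new states can be added; the closed set is {B, C, E, H, J, L, M, N, O, P, R}.

{B, C, E, H, J, L, M, N, O, P, R}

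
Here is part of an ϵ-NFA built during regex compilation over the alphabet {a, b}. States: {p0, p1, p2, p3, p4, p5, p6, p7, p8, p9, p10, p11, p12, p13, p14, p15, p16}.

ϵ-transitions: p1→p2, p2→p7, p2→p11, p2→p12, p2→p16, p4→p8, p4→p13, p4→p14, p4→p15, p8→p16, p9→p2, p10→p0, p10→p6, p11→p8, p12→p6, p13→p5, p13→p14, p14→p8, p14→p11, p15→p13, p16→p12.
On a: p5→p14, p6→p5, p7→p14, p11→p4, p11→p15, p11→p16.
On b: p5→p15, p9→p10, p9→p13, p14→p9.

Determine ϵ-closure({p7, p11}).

{p6, p7, p8, p11, p12, p16}

Start with {p7, p11}.
From p11 via ϵ: add p8.
From p8 via ϵ: add p16.
From p16 via ϵ: add p12.
From p12 via ϵ: add p6.
No new states can be added; the closed set is {p6, p7, p8, p11, p12, p16}.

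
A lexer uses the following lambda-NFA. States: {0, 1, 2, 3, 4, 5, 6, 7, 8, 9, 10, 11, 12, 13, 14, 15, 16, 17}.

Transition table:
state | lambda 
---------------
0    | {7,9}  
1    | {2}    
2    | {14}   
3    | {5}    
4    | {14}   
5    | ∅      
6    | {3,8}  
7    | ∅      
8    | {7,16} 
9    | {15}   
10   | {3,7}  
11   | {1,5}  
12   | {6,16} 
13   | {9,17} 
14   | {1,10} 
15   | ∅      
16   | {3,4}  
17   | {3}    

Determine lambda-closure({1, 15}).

{1, 2, 3, 5, 7, 10, 14, 15}

Start with {1, 15}.
From 1 via lambda: add 2.
From 2 via lambda: add 14.
From 14 via lambda: add 10.
From 10 via lambda: add 3, 7.
From 3 via lambda: add 5.
No new states can be added; the closed set is {1, 2, 3, 5, 7, 10, 14, 15}.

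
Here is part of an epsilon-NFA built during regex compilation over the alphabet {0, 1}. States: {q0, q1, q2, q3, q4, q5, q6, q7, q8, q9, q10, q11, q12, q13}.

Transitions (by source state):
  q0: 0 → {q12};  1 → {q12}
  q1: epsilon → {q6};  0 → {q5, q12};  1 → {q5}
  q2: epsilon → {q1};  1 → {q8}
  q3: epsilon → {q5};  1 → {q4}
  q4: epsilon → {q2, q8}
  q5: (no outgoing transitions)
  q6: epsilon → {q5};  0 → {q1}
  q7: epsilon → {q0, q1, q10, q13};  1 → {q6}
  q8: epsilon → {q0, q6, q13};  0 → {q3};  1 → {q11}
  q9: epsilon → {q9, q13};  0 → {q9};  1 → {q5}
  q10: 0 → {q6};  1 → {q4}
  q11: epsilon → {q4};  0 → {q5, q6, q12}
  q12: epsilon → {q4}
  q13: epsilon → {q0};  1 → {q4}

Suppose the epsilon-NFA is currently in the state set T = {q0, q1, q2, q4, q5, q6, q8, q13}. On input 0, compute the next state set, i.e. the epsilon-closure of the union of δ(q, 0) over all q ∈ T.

q0 on 0 → {q12}.
q1 on 0 → {q5, q12}.
q6 on 0 → {q1}.
q8 on 0 → {q3}.
No 0-transition from q2, q4, q5, q13.
Union after reading 0: {q1, q3, q5, q12}.
Now take the epsilon-closure:
From q1 via epsilon: add q6.
From q12 via epsilon: add q4.
From q4 via epsilon: add q2, q8.
From q8 via epsilon: add q0, q13.
No new states can be added; the closed set is {q0, q1, q2, q3, q4, q5, q6, q8, q12, q13}.

{q0, q1, q2, q3, q4, q5, q6, q8, q12, q13}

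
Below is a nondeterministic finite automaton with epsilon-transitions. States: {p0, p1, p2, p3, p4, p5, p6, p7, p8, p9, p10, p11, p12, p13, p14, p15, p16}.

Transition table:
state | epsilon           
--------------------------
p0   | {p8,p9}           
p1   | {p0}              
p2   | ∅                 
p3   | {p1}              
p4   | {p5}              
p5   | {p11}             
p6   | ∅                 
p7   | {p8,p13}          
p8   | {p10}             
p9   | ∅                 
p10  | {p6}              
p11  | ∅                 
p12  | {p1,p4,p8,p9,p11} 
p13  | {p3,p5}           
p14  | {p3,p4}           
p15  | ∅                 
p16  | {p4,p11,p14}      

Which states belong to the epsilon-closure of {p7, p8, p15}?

{p0, p1, p3, p5, p6, p7, p8, p9, p10, p11, p13, p15}

Start with {p7, p8, p15}.
From p7 via epsilon: add p13.
From p8 via epsilon: add p10.
From p10 via epsilon: add p6.
From p13 via epsilon: add p3, p5.
From p3 via epsilon: add p1.
From p5 via epsilon: add p11.
From p1 via epsilon: add p0.
From p0 via epsilon: add p9.
No new states can be added; the closed set is {p0, p1, p3, p5, p6, p7, p8, p9, p10, p11, p13, p15}.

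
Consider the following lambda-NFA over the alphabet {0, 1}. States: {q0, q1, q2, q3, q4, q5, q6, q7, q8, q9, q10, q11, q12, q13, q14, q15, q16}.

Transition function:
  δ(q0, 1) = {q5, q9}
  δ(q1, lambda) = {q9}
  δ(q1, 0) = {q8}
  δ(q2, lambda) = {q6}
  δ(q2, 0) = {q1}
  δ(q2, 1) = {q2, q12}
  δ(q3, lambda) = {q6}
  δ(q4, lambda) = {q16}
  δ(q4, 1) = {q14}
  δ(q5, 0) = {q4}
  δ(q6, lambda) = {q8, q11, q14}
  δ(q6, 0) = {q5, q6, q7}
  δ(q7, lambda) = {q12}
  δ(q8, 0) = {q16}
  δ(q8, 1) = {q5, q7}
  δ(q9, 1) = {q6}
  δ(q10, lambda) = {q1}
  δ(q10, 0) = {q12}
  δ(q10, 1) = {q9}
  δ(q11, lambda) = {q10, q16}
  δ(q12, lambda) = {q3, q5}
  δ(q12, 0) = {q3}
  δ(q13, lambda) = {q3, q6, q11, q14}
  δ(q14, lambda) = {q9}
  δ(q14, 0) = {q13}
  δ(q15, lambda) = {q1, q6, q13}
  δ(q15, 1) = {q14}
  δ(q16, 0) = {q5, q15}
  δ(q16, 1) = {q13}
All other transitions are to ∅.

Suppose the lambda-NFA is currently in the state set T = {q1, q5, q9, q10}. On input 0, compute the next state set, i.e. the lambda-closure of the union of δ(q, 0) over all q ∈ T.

q1 on 0 → {q8}.
q5 on 0 → {q4}.
q10 on 0 → {q12}.
No 0-transition from q9.
Union after reading 0: {q4, q8, q12}.
Now take the lambda-closure:
From q4 via lambda: add q16.
From q12 via lambda: add q3, q5.
From q3 via lambda: add q6.
From q6 via lambda: add q11, q14.
From q11 via lambda: add q10.
From q14 via lambda: add q9.
From q10 via lambda: add q1.
No new states can be added; the closed set is {q1, q3, q4, q5, q6, q8, q9, q10, q11, q12, q14, q16}.

{q1, q3, q4, q5, q6, q8, q9, q10, q11, q12, q14, q16}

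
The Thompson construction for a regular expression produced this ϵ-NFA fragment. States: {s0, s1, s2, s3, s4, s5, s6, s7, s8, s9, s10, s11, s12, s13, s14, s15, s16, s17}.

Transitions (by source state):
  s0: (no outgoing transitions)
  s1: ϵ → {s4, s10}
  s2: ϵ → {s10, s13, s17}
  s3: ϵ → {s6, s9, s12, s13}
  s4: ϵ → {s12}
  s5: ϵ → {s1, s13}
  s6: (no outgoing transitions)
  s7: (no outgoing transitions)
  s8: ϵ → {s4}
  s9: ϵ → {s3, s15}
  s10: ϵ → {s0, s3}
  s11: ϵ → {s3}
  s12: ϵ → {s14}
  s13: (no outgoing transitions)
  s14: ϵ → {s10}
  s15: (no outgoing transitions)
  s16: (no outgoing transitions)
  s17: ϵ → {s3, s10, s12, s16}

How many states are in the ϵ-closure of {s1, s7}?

12

Start with {s1, s7}.
From s1 via ϵ: add s4, s10.
From s4 via ϵ: add s12.
From s10 via ϵ: add s0, s3.
From s3 via ϵ: add s6, s9, s13.
From s12 via ϵ: add s14.
From s9 via ϵ: add s15.
ϵ-closure = {s0, s1, s3, s4, s6, s7, s9, s10, s12, s13, s14, s15}, which has 12 states.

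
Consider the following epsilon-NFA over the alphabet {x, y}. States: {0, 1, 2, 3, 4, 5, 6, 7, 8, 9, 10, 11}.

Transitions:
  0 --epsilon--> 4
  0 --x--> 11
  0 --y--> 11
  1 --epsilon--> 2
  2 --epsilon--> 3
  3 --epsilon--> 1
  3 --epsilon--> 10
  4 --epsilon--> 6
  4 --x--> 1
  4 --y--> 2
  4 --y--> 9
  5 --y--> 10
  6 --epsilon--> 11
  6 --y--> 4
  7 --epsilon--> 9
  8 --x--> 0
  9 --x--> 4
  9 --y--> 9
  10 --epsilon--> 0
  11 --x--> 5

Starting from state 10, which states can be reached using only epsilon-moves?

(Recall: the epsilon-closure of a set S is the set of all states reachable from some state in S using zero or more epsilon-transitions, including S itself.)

{0, 4, 6, 10, 11}

Start with {10}.
From 10 via epsilon: add 0.
From 0 via epsilon: add 4.
From 4 via epsilon: add 6.
From 6 via epsilon: add 11.
No new states can be added; the closed set is {0, 4, 6, 10, 11}.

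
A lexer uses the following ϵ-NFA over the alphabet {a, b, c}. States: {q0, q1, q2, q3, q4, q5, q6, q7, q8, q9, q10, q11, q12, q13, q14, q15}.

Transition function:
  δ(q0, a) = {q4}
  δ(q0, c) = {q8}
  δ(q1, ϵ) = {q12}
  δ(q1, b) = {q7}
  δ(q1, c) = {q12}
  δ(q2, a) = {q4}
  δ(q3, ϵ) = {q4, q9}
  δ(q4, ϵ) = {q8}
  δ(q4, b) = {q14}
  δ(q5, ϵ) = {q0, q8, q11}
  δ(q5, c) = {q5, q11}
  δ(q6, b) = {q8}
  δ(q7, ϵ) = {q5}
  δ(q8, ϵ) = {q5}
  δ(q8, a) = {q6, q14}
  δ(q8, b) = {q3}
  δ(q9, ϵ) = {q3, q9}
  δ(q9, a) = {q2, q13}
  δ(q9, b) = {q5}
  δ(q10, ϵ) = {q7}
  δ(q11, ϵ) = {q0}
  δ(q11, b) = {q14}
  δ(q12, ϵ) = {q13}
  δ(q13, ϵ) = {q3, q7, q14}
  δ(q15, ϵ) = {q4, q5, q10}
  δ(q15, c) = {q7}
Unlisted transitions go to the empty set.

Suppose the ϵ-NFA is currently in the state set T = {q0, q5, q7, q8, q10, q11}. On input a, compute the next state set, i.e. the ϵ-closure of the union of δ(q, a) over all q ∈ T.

q0 on a → {q4}.
q8 on a → {q6, q14}.
No a-transition from q5, q7, q10, q11.
Union after reading a: {q4, q6, q14}.
Now take the ϵ-closure:
From q4 via ϵ: add q8.
From q8 via ϵ: add q5.
From q5 via ϵ: add q0, q11.
No new states can be added; the closed set is {q0, q4, q5, q6, q8, q11, q14}.

{q0, q4, q5, q6, q8, q11, q14}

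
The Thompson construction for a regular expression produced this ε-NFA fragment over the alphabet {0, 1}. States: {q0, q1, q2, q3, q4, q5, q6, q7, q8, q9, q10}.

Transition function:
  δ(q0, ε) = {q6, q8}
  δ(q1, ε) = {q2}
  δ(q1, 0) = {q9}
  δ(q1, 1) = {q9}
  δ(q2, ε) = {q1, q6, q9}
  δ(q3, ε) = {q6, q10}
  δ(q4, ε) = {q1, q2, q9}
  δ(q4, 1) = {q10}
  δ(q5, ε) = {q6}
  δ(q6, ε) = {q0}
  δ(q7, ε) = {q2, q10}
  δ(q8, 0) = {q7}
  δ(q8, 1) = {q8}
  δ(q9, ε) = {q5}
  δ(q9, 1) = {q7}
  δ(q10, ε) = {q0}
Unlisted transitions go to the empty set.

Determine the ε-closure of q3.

Start with {q3}.
From q3 via ε: add q6, q10.
From q6 via ε: add q0.
From q0 via ε: add q8.
No new states can be added; the closed set is {q0, q3, q6, q8, q10}.

{q0, q3, q6, q8, q10}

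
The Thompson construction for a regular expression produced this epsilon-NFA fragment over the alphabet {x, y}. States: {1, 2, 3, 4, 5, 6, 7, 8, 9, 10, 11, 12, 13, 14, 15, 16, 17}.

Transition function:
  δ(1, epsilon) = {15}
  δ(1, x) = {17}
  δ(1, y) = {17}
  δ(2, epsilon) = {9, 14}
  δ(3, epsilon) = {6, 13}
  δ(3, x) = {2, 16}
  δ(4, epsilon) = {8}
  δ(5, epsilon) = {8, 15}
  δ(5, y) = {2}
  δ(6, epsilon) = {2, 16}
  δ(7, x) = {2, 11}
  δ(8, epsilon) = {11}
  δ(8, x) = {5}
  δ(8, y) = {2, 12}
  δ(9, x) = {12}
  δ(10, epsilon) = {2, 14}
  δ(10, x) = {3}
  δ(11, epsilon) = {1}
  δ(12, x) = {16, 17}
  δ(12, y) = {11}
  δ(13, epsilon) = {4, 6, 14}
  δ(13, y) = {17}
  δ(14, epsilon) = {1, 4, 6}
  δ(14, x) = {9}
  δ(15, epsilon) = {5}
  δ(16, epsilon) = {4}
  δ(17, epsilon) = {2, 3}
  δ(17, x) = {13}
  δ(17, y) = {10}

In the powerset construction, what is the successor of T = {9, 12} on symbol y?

12 on y → {11}.
No y-transition from 9.
Union after reading y: {11}.
Now take the epsilon-closure:
From 11 via epsilon: add 1.
From 1 via epsilon: add 15.
From 15 via epsilon: add 5.
From 5 via epsilon: add 8.
No new states can be added; the closed set is {1, 5, 8, 11, 15}.

{1, 5, 8, 11, 15}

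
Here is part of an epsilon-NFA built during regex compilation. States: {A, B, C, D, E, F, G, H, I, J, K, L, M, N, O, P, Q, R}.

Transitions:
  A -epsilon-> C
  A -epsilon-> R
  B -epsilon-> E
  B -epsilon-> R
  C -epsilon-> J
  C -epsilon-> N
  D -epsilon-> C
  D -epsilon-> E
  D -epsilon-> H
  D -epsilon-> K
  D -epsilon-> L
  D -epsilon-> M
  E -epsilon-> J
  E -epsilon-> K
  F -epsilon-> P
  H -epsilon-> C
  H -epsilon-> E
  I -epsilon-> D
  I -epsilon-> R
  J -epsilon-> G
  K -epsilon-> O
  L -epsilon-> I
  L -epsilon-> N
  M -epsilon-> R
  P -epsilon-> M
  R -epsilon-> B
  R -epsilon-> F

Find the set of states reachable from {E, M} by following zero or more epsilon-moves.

Start with {E, M}.
From E via epsilon: add J, K.
From M via epsilon: add R.
From J via epsilon: add G.
From K via epsilon: add O.
From R via epsilon: add B, F.
From F via epsilon: add P.
No new states can be added; the closed set is {B, E, F, G, J, K, M, O, P, R}.

{B, E, F, G, J, K, M, O, P, R}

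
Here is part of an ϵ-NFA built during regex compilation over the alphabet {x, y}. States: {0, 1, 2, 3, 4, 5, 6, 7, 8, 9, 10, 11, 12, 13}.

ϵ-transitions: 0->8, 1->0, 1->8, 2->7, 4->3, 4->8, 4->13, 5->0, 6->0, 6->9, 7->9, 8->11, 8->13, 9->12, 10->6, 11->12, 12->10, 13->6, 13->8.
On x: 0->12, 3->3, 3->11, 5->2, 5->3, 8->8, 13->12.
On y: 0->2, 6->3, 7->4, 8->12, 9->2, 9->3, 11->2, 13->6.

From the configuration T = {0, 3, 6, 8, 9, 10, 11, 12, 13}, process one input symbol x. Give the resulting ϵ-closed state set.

{0, 3, 6, 8, 9, 10, 11, 12, 13}

0 on x → {12}.
3 on x → {3, 11}.
8 on x → {8}.
13 on x → {12}.
No x-transition from 6, 9, 10, 11, 12.
Union after reading x: {3, 8, 11, 12}.
Now take the ϵ-closure:
From 8 via ϵ: add 13.
From 12 via ϵ: add 10.
From 10 via ϵ: add 6.
From 6 via ϵ: add 0, 9.
No new states can be added; the closed set is {0, 3, 6, 8, 9, 10, 11, 12, 13}.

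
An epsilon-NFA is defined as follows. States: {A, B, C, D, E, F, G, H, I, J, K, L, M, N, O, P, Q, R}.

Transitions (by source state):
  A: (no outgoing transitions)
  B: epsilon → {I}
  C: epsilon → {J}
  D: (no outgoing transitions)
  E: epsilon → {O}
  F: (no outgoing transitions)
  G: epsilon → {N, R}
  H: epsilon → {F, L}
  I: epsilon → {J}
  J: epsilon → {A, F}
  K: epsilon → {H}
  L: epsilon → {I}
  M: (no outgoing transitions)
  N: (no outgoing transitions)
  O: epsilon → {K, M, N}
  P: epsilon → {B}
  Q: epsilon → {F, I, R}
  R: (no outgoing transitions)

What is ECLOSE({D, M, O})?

Start with {D, M, O}.
From O via epsilon: add K, N.
From K via epsilon: add H.
From H via epsilon: add F, L.
From L via epsilon: add I.
From I via epsilon: add J.
From J via epsilon: add A.
No new states can be added; the closed set is {A, D, F, H, I, J, K, L, M, N, O}.

{A, D, F, H, I, J, K, L, M, N, O}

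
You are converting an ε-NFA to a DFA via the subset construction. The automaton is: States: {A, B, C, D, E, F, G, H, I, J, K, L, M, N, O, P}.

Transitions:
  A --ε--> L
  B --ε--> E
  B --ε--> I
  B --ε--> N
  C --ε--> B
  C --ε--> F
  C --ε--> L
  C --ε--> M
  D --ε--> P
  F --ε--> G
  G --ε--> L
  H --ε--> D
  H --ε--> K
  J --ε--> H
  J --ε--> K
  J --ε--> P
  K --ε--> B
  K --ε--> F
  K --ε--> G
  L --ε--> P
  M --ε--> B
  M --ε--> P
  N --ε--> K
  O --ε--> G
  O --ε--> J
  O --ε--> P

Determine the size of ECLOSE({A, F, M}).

11

Start with {A, F, M}.
From A via ε: add L.
From F via ε: add G.
From M via ε: add B, P.
From B via ε: add E, I, N.
From N via ε: add K.
ε-closure = {A, B, E, F, G, I, K, L, M, N, P}, which has 11 states.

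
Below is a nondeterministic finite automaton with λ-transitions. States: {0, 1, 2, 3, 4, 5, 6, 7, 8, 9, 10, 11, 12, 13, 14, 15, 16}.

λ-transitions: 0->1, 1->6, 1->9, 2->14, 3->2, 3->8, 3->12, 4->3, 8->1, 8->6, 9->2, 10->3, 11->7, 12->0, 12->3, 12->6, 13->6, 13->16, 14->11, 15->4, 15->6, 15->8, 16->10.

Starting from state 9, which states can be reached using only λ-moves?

Start with {9}.
From 9 via λ: add 2.
From 2 via λ: add 14.
From 14 via λ: add 11.
From 11 via λ: add 7.
No new states can be added; the closed set is {2, 7, 9, 11, 14}.

{2, 7, 9, 11, 14}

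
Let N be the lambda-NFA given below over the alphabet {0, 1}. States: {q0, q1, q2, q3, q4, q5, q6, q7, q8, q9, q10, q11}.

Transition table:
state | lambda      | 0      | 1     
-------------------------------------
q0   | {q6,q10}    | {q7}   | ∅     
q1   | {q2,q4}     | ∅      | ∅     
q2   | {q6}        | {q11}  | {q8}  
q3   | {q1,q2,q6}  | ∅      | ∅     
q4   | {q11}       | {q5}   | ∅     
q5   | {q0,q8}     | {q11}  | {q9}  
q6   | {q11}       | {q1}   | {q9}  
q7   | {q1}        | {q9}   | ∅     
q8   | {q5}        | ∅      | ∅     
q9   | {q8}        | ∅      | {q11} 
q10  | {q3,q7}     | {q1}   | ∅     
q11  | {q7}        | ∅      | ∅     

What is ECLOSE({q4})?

Start with {q4}.
From q4 via lambda: add q11.
From q11 via lambda: add q7.
From q7 via lambda: add q1.
From q1 via lambda: add q2.
From q2 via lambda: add q6.
No new states can be added; the closed set is {q1, q2, q4, q6, q7, q11}.

{q1, q2, q4, q6, q7, q11}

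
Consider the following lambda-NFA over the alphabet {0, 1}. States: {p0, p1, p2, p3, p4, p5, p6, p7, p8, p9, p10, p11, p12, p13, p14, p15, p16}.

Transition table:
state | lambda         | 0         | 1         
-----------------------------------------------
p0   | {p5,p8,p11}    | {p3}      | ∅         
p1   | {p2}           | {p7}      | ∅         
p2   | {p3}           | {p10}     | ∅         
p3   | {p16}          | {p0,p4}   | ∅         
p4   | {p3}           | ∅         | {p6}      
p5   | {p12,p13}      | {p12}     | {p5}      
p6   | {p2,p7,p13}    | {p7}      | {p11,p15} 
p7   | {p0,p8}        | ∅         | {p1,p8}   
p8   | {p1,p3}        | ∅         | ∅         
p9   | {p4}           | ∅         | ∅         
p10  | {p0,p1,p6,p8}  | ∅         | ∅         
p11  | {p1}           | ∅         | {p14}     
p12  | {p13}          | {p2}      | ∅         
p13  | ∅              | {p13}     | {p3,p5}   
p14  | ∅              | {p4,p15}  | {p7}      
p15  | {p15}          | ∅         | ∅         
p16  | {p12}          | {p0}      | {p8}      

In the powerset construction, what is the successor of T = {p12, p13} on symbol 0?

p12 on 0 → {p2}.
p13 on 0 → {p13}.
Union after reading 0: {p2, p13}.
Now take the lambda-closure:
From p2 via lambda: add p3.
From p3 via lambda: add p16.
From p16 via lambda: add p12.
No new states can be added; the closed set is {p2, p3, p12, p13, p16}.

{p2, p3, p12, p13, p16}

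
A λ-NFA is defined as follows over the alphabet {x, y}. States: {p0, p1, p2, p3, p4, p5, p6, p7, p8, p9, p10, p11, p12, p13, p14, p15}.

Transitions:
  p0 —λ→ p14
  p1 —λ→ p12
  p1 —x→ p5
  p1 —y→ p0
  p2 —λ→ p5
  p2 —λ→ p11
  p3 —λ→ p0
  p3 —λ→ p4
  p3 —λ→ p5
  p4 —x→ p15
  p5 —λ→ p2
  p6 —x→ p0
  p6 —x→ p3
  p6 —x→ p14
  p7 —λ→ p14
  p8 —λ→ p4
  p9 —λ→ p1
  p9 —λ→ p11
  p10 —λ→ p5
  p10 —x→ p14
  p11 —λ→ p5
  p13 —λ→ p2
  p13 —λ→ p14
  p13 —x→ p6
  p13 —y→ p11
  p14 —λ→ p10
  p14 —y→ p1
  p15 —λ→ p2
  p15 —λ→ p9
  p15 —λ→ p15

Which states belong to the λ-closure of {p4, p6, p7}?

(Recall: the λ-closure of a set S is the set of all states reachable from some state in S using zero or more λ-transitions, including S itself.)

{p2, p4, p5, p6, p7, p10, p11, p14}

Start with {p4, p6, p7}.
From p7 via λ: add p14.
From p14 via λ: add p10.
From p10 via λ: add p5.
From p5 via λ: add p2.
From p2 via λ: add p11.
No new states can be added; the closed set is {p2, p4, p5, p6, p7, p10, p11, p14}.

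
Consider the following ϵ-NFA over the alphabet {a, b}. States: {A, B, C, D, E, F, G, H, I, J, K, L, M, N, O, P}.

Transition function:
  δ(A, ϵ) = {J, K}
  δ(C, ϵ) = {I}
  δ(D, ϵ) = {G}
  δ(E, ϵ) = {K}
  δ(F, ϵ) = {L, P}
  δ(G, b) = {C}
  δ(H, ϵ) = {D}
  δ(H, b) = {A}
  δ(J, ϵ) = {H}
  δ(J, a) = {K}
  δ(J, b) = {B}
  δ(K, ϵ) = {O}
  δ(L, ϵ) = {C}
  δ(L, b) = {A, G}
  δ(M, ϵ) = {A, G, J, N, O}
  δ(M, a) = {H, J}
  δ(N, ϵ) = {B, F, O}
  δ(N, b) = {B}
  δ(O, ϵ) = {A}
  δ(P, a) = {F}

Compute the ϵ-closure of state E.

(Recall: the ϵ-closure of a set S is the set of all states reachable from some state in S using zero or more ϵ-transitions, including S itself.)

Start with {E}.
From E via ϵ: add K.
From K via ϵ: add O.
From O via ϵ: add A.
From A via ϵ: add J.
From J via ϵ: add H.
From H via ϵ: add D.
From D via ϵ: add G.
No new states can be added; the closed set is {A, D, E, G, H, J, K, O}.

{A, D, E, G, H, J, K, O}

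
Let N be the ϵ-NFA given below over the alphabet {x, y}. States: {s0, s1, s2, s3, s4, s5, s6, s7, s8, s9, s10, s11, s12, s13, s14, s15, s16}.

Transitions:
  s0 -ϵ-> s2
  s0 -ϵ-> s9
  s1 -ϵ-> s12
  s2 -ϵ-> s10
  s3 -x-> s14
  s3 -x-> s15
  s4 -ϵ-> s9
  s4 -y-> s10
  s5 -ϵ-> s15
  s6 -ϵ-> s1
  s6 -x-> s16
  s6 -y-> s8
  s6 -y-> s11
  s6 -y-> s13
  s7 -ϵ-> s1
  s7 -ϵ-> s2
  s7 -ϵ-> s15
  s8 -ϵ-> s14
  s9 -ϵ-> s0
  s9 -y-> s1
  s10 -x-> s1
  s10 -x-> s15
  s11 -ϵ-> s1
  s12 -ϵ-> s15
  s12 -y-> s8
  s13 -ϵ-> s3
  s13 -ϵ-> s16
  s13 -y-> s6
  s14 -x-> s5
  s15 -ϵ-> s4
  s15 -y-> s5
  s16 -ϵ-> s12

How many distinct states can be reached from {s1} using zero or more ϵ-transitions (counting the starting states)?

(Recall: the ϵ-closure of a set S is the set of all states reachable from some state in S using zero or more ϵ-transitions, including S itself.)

Start with {s1}.
From s1 via ϵ: add s12.
From s12 via ϵ: add s15.
From s15 via ϵ: add s4.
From s4 via ϵ: add s9.
From s9 via ϵ: add s0.
From s0 via ϵ: add s2.
From s2 via ϵ: add s10.
ϵ-closure = {s0, s1, s2, s4, s9, s10, s12, s15}, which has 8 states.

8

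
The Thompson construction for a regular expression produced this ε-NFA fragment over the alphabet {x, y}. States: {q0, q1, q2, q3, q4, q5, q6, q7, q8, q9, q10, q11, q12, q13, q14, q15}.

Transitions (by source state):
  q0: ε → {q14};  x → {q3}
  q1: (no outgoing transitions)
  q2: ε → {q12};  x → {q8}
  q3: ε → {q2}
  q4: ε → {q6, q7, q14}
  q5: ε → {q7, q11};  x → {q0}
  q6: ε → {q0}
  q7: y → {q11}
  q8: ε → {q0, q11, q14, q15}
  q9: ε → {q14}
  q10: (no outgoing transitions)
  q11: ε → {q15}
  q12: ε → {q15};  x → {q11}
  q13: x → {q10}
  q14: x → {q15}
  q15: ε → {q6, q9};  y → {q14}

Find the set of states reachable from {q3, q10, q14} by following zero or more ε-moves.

{q0, q2, q3, q6, q9, q10, q12, q14, q15}

Start with {q3, q10, q14}.
From q3 via ε: add q2.
From q2 via ε: add q12.
From q12 via ε: add q15.
From q15 via ε: add q6, q9.
From q6 via ε: add q0.
No new states can be added; the closed set is {q0, q2, q3, q6, q9, q10, q12, q14, q15}.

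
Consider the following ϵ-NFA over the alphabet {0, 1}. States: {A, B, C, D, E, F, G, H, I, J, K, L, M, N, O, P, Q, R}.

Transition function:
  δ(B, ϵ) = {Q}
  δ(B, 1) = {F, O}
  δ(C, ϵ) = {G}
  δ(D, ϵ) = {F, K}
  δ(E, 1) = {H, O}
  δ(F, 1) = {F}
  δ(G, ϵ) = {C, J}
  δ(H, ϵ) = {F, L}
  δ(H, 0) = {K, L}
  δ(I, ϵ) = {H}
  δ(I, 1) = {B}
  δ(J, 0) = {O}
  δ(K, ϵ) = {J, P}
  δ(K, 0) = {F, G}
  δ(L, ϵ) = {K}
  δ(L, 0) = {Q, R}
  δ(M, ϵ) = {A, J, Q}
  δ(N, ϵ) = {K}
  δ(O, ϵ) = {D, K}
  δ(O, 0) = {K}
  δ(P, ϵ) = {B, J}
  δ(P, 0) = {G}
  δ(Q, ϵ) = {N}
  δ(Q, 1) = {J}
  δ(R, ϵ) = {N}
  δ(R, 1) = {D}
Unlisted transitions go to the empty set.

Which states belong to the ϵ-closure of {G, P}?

{B, C, G, J, K, N, P, Q}

Start with {G, P}.
From G via ϵ: add C, J.
From P via ϵ: add B.
From B via ϵ: add Q.
From Q via ϵ: add N.
From N via ϵ: add K.
No new states can be added; the closed set is {B, C, G, J, K, N, P, Q}.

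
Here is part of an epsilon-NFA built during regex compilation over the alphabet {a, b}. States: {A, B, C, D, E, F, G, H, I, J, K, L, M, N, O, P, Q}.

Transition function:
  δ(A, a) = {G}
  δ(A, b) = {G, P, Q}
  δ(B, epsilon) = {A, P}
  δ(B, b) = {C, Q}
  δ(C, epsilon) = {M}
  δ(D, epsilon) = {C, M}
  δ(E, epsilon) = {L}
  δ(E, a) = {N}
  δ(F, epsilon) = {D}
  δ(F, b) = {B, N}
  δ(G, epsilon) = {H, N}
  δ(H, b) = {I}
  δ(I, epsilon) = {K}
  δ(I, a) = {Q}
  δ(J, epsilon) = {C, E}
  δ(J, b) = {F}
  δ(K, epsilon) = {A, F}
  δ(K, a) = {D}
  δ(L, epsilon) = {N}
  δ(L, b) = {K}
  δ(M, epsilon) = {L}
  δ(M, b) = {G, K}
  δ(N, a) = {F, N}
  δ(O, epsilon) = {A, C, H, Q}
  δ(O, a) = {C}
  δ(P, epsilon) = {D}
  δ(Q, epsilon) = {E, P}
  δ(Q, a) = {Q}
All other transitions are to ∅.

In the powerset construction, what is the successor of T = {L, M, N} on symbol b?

L on b → {K}.
M on b → {G, K}.
No b-transition from N.
Union after reading b: {G, K}.
Now take the epsilon-closure:
From G via epsilon: add H, N.
From K via epsilon: add A, F.
From F via epsilon: add D.
From D via epsilon: add C, M.
From M via epsilon: add L.
No new states can be added; the closed set is {A, C, D, F, G, H, K, L, M, N}.

{A, C, D, F, G, H, K, L, M, N}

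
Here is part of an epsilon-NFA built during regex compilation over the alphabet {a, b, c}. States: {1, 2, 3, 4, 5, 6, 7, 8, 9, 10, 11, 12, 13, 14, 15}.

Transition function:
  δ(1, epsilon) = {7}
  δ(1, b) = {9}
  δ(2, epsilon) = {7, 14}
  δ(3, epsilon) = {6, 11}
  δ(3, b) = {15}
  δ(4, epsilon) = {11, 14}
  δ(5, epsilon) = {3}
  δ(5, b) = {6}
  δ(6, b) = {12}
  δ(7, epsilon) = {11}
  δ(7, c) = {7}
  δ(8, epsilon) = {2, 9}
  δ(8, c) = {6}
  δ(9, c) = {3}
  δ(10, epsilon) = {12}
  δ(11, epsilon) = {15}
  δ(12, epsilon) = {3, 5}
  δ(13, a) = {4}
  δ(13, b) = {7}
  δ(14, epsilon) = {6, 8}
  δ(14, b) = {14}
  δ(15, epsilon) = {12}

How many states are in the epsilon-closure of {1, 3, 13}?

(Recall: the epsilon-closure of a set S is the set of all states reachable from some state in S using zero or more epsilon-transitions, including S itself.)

Start with {1, 3, 13}.
From 1 via epsilon: add 7.
From 3 via epsilon: add 6, 11.
From 11 via epsilon: add 15.
From 15 via epsilon: add 12.
From 12 via epsilon: add 5.
epsilon-closure = {1, 3, 5, 6, 7, 11, 12, 13, 15}, which has 9 states.

9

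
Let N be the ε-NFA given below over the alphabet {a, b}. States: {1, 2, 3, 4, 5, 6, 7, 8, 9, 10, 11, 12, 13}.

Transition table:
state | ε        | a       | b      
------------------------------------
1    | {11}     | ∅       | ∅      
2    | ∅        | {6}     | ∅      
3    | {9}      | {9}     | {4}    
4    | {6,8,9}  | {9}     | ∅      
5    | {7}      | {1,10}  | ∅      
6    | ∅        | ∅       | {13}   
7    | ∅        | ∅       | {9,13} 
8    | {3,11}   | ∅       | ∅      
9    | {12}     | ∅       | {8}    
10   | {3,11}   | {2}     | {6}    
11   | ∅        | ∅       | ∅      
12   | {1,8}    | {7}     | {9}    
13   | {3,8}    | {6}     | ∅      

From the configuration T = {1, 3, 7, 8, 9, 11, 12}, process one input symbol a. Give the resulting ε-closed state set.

3 on a → {9}.
12 on a → {7}.
No a-transition from 1, 7, 8, 9, 11.
Union after reading a: {7, 9}.
Now take the ε-closure:
From 9 via ε: add 12.
From 12 via ε: add 1, 8.
From 1 via ε: add 11.
From 8 via ε: add 3.
No new states can be added; the closed set is {1, 3, 7, 8, 9, 11, 12}.

{1, 3, 7, 8, 9, 11, 12}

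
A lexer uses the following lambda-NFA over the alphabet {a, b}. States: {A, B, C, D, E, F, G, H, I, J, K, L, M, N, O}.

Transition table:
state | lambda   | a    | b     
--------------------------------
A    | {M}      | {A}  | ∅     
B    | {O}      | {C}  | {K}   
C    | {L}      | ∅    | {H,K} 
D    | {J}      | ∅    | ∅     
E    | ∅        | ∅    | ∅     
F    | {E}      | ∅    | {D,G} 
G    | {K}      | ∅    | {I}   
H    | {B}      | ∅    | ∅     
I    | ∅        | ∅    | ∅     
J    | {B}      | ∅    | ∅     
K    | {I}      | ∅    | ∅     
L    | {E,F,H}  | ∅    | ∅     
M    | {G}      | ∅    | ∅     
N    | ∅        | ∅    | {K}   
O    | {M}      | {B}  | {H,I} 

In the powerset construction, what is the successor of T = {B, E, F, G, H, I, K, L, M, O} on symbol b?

{B, D, G, H, I, J, K, M, O}

B on b → {K}.
F on b → {D, G}.
G on b → {I}.
O on b → {H, I}.
No b-transition from E, H, I, K, L, M.
Union after reading b: {D, G, H, I, K}.
Now take the lambda-closure:
From D via lambda: add J.
From H via lambda: add B.
From B via lambda: add O.
From O via lambda: add M.
No new states can be added; the closed set is {B, D, G, H, I, J, K, M, O}.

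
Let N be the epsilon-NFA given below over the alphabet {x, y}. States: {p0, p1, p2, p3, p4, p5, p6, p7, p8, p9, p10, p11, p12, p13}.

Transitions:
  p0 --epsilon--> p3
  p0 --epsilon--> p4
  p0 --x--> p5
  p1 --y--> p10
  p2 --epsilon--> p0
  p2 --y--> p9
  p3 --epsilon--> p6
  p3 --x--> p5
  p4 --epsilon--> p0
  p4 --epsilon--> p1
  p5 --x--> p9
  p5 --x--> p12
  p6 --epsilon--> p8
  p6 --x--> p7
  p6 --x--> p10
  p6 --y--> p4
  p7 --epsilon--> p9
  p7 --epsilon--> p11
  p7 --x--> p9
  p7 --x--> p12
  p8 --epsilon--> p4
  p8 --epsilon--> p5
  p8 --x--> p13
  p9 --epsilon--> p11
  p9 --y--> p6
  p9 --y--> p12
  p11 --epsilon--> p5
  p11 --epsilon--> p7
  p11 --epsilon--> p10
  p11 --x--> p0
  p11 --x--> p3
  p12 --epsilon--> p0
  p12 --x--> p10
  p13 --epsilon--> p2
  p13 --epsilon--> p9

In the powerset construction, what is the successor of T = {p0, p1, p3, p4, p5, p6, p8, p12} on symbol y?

p1 on y → {p10}.
p6 on y → {p4}.
No y-transition from p0, p3, p4, p5, p8, p12.
Union after reading y: {p4, p10}.
Now take the epsilon-closure:
From p4 via epsilon: add p0, p1.
From p0 via epsilon: add p3.
From p3 via epsilon: add p6.
From p6 via epsilon: add p8.
From p8 via epsilon: add p5.
No new states can be added; the closed set is {p0, p1, p3, p4, p5, p6, p8, p10}.

{p0, p1, p3, p4, p5, p6, p8, p10}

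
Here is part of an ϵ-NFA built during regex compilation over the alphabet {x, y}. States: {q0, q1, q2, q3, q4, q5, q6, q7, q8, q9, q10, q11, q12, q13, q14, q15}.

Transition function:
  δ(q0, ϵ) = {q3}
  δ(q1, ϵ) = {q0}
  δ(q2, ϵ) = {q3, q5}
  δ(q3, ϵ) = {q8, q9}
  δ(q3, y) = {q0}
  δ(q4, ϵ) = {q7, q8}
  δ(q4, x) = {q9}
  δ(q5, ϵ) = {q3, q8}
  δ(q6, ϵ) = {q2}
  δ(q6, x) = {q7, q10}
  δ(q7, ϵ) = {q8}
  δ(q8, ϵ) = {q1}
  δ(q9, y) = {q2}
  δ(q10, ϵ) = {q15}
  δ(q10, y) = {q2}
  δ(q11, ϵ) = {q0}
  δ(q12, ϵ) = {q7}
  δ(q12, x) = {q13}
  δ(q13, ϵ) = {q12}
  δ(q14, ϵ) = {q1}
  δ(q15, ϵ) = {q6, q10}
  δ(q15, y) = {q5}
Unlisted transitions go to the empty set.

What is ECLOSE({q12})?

{q0, q1, q3, q7, q8, q9, q12}

Start with {q12}.
From q12 via ϵ: add q7.
From q7 via ϵ: add q8.
From q8 via ϵ: add q1.
From q1 via ϵ: add q0.
From q0 via ϵ: add q3.
From q3 via ϵ: add q9.
No new states can be added; the closed set is {q0, q1, q3, q7, q8, q9, q12}.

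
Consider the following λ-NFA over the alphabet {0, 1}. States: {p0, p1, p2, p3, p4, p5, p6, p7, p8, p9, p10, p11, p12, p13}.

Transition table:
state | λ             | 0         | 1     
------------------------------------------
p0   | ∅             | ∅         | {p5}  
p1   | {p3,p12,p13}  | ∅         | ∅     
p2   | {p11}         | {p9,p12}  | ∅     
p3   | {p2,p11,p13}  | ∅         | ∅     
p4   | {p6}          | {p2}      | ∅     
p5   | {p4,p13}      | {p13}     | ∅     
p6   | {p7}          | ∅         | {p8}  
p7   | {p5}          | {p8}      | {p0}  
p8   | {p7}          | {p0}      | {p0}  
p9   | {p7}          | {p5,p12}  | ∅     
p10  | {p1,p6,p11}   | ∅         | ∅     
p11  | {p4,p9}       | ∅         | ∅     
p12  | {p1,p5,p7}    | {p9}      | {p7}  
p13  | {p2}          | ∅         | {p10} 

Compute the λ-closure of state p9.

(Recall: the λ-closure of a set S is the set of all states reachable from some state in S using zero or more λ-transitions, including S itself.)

{p2, p4, p5, p6, p7, p9, p11, p13}

Start with {p9}.
From p9 via λ: add p7.
From p7 via λ: add p5.
From p5 via λ: add p4, p13.
From p4 via λ: add p6.
From p13 via λ: add p2.
From p2 via λ: add p11.
No new states can be added; the closed set is {p2, p4, p5, p6, p7, p9, p11, p13}.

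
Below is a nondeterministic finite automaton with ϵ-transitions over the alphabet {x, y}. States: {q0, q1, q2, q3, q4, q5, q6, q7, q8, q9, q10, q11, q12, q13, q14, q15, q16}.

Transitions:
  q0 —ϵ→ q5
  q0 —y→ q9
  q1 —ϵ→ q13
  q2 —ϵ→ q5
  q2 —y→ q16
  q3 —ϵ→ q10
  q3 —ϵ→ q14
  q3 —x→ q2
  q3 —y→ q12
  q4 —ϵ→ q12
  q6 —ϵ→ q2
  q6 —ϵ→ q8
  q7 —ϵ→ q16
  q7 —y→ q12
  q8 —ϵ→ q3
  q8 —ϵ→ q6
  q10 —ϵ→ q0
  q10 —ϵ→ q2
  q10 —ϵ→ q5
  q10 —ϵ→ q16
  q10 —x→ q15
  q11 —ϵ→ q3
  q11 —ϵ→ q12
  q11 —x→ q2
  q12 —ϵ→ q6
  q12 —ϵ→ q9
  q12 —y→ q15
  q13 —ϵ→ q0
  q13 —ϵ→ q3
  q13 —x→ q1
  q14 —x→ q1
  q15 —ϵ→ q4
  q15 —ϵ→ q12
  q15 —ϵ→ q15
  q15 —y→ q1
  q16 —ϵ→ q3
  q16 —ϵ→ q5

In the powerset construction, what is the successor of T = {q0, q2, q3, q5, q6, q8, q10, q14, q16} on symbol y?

q0 on y → {q9}.
q2 on y → {q16}.
q3 on y → {q12}.
No y-transition from q5, q6, q8, q10, q14, q16.
Union after reading y: {q9, q12, q16}.
Now take the ϵ-closure:
From q12 via ϵ: add q6.
From q16 via ϵ: add q3, q5.
From q3 via ϵ: add q10, q14.
From q6 via ϵ: add q2, q8.
From q10 via ϵ: add q0.
No new states can be added; the closed set is {q0, q2, q3, q5, q6, q8, q9, q10, q12, q14, q16}.

{q0, q2, q3, q5, q6, q8, q9, q10, q12, q14, q16}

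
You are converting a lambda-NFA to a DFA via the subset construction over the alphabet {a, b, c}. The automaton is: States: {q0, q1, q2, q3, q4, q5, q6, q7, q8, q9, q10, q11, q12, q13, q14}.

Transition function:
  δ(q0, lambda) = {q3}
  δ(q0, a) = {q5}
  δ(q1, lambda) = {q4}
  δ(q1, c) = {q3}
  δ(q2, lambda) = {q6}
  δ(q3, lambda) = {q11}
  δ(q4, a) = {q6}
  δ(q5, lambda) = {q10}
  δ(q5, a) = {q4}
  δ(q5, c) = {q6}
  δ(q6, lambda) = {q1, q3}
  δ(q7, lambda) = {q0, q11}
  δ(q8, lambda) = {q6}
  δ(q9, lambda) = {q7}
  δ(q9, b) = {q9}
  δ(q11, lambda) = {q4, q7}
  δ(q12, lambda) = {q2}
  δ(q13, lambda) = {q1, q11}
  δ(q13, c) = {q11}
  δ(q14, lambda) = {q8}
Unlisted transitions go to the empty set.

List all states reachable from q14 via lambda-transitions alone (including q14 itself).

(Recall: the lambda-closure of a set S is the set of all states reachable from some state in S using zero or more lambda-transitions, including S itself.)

{q0, q1, q3, q4, q6, q7, q8, q11, q14}

Start with {q14}.
From q14 via lambda: add q8.
From q8 via lambda: add q6.
From q6 via lambda: add q1, q3.
From q1 via lambda: add q4.
From q3 via lambda: add q11.
From q11 via lambda: add q7.
From q7 via lambda: add q0.
No new states can be added; the closed set is {q0, q1, q3, q4, q6, q7, q8, q11, q14}.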